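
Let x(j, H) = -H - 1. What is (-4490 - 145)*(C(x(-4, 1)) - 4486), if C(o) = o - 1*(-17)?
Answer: 20723085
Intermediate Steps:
x(j, H) = -1 - H
C(o) = 17 + o (C(o) = o + 17 = 17 + o)
(-4490 - 145)*(C(x(-4, 1)) - 4486) = (-4490 - 145)*((17 + (-1 - 1*1)) - 4486) = -4635*((17 + (-1 - 1)) - 4486) = -4635*((17 - 2) - 4486) = -4635*(15 - 4486) = -4635*(-4471) = 20723085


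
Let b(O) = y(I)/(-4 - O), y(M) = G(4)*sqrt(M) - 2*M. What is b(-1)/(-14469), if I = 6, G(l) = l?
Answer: -4/14469 + 4*sqrt(6)/43407 ≈ -5.0730e-5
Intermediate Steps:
y(M) = -2*M + 4*sqrt(M) (y(M) = 4*sqrt(M) - 2*M = -2*M + 4*sqrt(M))
b(O) = (-12 + 4*sqrt(6))/(-4 - O) (b(O) = (-2*6 + 4*sqrt(6))/(-4 - O) = (-12 + 4*sqrt(6))/(-4 - O))
b(-1)/(-14469) = (4*(3 - sqrt(6))/(4 - 1))/(-14469) = (4*(3 - sqrt(6))/3)*(-1/14469) = (4*(1/3)*(3 - sqrt(6)))*(-1/14469) = (4 - 4*sqrt(6)/3)*(-1/14469) = -4/14469 + 4*sqrt(6)/43407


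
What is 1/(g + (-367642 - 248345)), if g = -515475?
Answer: -1/1131462 ≈ -8.8381e-7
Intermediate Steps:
1/(g + (-367642 - 248345)) = 1/(-515475 + (-367642 - 248345)) = 1/(-515475 - 615987) = 1/(-1131462) = -1/1131462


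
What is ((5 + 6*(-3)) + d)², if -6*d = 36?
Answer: 361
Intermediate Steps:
d = -6 (d = -⅙*36 = -6)
((5 + 6*(-3)) + d)² = ((5 + 6*(-3)) - 6)² = ((5 - 18) - 6)² = (-13 - 6)² = (-19)² = 361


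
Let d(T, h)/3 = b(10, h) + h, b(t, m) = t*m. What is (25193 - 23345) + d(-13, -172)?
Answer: -3828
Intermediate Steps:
b(t, m) = m*t
d(T, h) = 33*h (d(T, h) = 3*(h*10 + h) = 3*(10*h + h) = 3*(11*h) = 33*h)
(25193 - 23345) + d(-13, -172) = (25193 - 23345) + 33*(-172) = 1848 - 5676 = -3828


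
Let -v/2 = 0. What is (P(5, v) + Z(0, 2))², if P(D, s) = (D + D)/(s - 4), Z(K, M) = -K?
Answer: 25/4 ≈ 6.2500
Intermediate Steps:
v = 0 (v = -2*0 = 0)
P(D, s) = 2*D/(-4 + s) (P(D, s) = (2*D)/(-4 + s) = 2*D/(-4 + s))
(P(5, v) + Z(0, 2))² = (2*5/(-4 + 0) - 1*0)² = (2*5/(-4) + 0)² = (2*5*(-¼) + 0)² = (-5/2 + 0)² = (-5/2)² = 25/4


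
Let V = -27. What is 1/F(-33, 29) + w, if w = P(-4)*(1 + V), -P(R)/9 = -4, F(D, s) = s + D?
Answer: -3745/4 ≈ -936.25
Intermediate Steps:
F(D, s) = D + s
P(R) = 36 (P(R) = -9*(-4) = 36)
w = -936 (w = 36*(1 - 27) = 36*(-26) = -936)
1/F(-33, 29) + w = 1/(-33 + 29) - 936 = 1/(-4) - 936 = -¼ - 936 = -3745/4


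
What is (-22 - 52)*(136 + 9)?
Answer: -10730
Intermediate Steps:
(-22 - 52)*(136 + 9) = -74*145 = -10730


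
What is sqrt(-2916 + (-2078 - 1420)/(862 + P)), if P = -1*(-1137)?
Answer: I*sqrt(11659331418)/1999 ≈ 54.016*I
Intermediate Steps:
P = 1137
sqrt(-2916 + (-2078 - 1420)/(862 + P)) = sqrt(-2916 + (-2078 - 1420)/(862 + 1137)) = sqrt(-2916 - 3498/1999) = sqrt(-5832582/1999) = I*sqrt(11659331418)/1999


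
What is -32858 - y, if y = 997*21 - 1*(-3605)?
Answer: -57400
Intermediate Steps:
y = 24542 (y = 20937 + 3605 = 24542)
-32858 - y = -32858 - 1*24542 = -32858 - 24542 = -57400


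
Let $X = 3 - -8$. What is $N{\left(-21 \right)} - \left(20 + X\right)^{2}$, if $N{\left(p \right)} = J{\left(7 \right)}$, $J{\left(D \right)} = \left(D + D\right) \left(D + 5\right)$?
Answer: $-793$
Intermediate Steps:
$J{\left(D \right)} = 2 D \left(5 + D\right)$
$X = 11$ ($X = 3 + 8 = 11$)
$N{\left(p \right)} = 168$ ($N{\left(p \right)} = 2 \cdot 7 \left(5 + 7\right) = 2 \cdot 7 \cdot 12 = 168$)
$N{\left(-21 \right)} - \left(20 + X\right)^{2} = 168 - \left(20 + 11\right)^{2} = 168 - 31^{2} = 168 - 961 = -793$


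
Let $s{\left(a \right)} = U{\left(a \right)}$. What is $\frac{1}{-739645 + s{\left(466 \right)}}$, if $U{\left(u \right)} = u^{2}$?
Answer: $- \frac{1}{522489} \approx -1.9139 \cdot 10^{-6}$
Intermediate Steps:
$s{\left(a \right)} = a^{2}$
$\frac{1}{-739645 + s{\left(466 \right)}} = \frac{1}{-739645 + 466^{2}} = \frac{1}{-739645 + 217156} = \frac{1}{-522489} = - \frac{1}{522489}$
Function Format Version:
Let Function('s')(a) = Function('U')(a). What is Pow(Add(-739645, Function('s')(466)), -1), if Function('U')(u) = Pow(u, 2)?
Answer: Rational(-1, 522489) ≈ -1.9139e-6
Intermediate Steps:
Function('s')(a) = Pow(a, 2)
Pow(Add(-739645, Function('s')(466)), -1) = Pow(Add(-739645, Pow(466, 2)), -1) = Pow(Add(-739645, 217156), -1) = Pow(-522489, -1) = Rational(-1, 522489)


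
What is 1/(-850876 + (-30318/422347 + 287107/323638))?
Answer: -136687538386/116304034465002891 ≈ -1.1753e-6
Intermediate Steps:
1/(-850876 + (-30318/422347 + 287107/323638)) = 1/(-850876 + 111446723245/136687538386) = 1/(-116304034465002891/136687538386) = -136687538386/116304034465002891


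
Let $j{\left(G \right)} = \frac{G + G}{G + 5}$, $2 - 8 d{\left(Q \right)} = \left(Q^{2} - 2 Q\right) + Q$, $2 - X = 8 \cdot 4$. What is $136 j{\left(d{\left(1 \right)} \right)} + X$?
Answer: $- \frac{358}{21} \approx -17.048$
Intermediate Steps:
$X = -30$ ($X = 2 - 8 \cdot 4 = 2 - 32 = -30$)
$d{\left(Q \right)} = \frac{1}{4} - \frac{Q^{2}}{8} + \frac{Q}{8}$ ($d{\left(Q \right)} = \frac{1}{4} - \frac{\left(Q^{2} - 2 Q\right) + Q}{8} = \frac{1}{4} - \frac{Q^{2} - Q}{8} = \frac{1}{4} - \left(- \frac{Q}{8} + \frac{Q^{2}}{8}\right) = \frac{1}{4} - \frac{Q^{2}}{8} + \frac{Q}{8}$)
$j{\left(G \right)} = \frac{2 G}{5 + G}$
$136 j{\left(d{\left(1 \right)} \right)} + X = 136 \frac{2 \left(\frac{1}{4} - \frac{1^{2}}{8} + \frac{1}{8} \cdot 1\right)}{5 + \left(\frac{1}{4} - \frac{1^{2}}{8} + \frac{1}{8} \cdot 1\right)} - 30 = 136 \frac{2 \left(\frac{1}{4} - \frac{1}{8} + \frac{1}{8}\right)}{5 + \left(\frac{1}{4} - \frac{1}{8} + \frac{1}{8}\right)} - 30 = 136 \cdot 2 \cdot \frac{1}{4} \frac{1}{5 + \frac{1}{4}} - 30 = 136 \cdot 2 \cdot \frac{1}{4} \frac{1}{\frac{21}{4}} - 30 = 136 \cdot 2 \cdot \frac{1}{4} \cdot \frac{4}{21} - 30 = 136 \cdot \frac{2}{21} - 30 = \frac{272}{21} - 30 = - \frac{358}{21}$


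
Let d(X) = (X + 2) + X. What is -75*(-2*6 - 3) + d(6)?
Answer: 1139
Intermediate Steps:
d(X) = 2 + 2*X (d(X) = (2 + X) + X = 2 + 2*X)
-75*(-2*6 - 3) + d(6) = -75*(-2*6 - 3) + (2 + 2*6) = -75*(-12 - 3) + (2 + 12) = -75*(-15) + 14 = 1125 + 14 = 1139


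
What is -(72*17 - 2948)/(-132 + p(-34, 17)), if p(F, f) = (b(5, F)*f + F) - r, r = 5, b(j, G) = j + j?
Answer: -1724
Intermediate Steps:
b(j, G) = 2*j
p(F, f) = -5 + F + 10*f (p(F, f) = ((2*5)*f + F) - 1*5 = (10*f + F) - 5 = (F + 10*f) - 5 = -5 + F + 10*f)
-(72*17 - 2948)/(-132 + p(-34, 17)) = -(72*17 - 2948)/(-132 + (-5 - 34 + 10*17)) = -(1224 - 2948)/(-132 + (-5 - 34 + 170)) = -(-1724)/(-132 + 131) = -(-1724)/(-1) = -(-1724)*(-1) = -1*1724 = -1724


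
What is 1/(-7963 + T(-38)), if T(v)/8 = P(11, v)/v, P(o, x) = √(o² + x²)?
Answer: -2874643/22890757169 + 76*√1565/22890757169 ≈ -0.00012545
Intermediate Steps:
T(v) = 8*√(121 + v²)/v (T(v) = 8*(√(11² + v²)/v) = 8*(√(121 + v²)/v) = 8*√(121 + v²)/v)
1/(-7963 + T(-38)) = 1/(-7963 + 8*√(121 + (-38)²)/(-38)) = 1/(-7963 + 8*(-1/38)*√(121 + 1444)) = 1/(-7963 + 8*(-1/38)*√1565) = 1/(-7963 - 4*√1565/19)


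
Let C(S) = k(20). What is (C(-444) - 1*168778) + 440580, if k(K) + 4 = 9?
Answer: 271807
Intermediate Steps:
k(K) = 5 (k(K) = -4 + 9 = 5)
C(S) = 5
(C(-444) - 1*168778) + 440580 = (5 - 1*168778) + 440580 = (5 - 168778) + 440580 = -168773 + 440580 = 271807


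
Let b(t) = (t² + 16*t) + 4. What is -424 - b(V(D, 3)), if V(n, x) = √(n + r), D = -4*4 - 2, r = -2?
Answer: -408 - 32*I*√5 ≈ -408.0 - 71.554*I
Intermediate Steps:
D = -18 (D = -16 - 2 = -18)
V(n, x) = √(-2 + n) (V(n, x) = √(n - 2) = √(-2 + n))
b(t) = 4 + t² + 16*t
-424 - b(V(D, 3)) = -424 - (4 + (√(-2 - 18))² + 16*√(-2 - 18)) = -424 - (4 + (√(-20))² + 16*√(-20)) = -424 - (4 + (2*I*√5)² + 16*(2*I*√5)) = -424 - (4 - 20 + 32*I*√5) = -424 - (-16 + 32*I*√5) = -424 + (16 - 32*I*√5) = -408 - 32*I*√5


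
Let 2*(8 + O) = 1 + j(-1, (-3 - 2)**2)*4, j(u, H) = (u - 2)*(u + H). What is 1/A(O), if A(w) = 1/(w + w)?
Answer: -303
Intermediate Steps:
j(u, H) = (-2 + u)*(H + u)
O = -303/2 (O = -8 + (1 + ((-1)**2 - 2*(-3 - 2)**2 - 2*(-1) + (-3 - 2)**2*(-1))*4)/2 = -8 + (1 + (1 - 2*(-5)**2 + 2 + (-5)**2*(-1))*4)/2 = -8 + (1 + (1 - 2*25 + 2 + 25*(-1))*4)/2 = -8 + (1 + (1 - 50 + 2 - 25)*4)/2 = -8 + (1 - 72*4)/2 = -8 + (1 - 288)/2 = -8 + (1/2)*(-287) = -8 - 287/2 = -303/2 ≈ -151.50)
A(w) = 1/(2*w)
1/A(O) = 1/(1/(2*(-303/2))) = 1/((1/2)*(-2/303)) = 1/(-1/303) = -303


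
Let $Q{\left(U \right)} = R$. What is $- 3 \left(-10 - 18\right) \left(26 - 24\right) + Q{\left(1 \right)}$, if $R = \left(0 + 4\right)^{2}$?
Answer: $184$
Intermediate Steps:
$R = 16$ ($R = 4^{2} = 16$)
$Q{\left(U \right)} = 16$
$- 3 \left(-10 - 18\right) \left(26 - 24\right) + Q{\left(1 \right)} = - 3 \left(-10 - 18\right) \left(26 - 24\right) + 16 = - 3 \left(\left(-28\right) 2\right) + 16 = \left(-3\right) \left(-56\right) + 16 = 168 + 16 = 184$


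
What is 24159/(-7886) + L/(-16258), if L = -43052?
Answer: -26634475/64105294 ≈ -0.41548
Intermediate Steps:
24159/(-7886) + L/(-16258) = 24159/(-7886) - 43052/(-16258) = 24159*(-1/7886) - 43052*(-1/16258) = -24159/7886 + 21526/8129 = -26634475/64105294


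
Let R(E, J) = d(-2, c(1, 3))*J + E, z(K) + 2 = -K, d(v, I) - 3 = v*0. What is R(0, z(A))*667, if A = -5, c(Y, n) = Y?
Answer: 6003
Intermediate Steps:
d(v, I) = 3 (d(v, I) = 3 + v*0 = 3 + 0 = 3)
z(K) = -2 - K
R(E, J) = E + 3*J (R(E, J) = 3*J + E = E + 3*J)
R(0, z(A))*667 = (0 + 3*(-2 - 1*(-5)))*667 = (0 + 3*(-2 + 5))*667 = (0 + 3*3)*667 = (0 + 9)*667 = 9*667 = 6003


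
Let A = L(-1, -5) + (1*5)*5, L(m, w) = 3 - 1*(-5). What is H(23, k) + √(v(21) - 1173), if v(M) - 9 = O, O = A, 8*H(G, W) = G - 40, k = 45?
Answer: -17/8 + I*√1131 ≈ -2.125 + 33.63*I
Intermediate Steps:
L(m, w) = 8 (L(m, w) = 3 + 5 = 8)
H(G, W) = -5 + G/8 (H(G, W) = (G - 40)/8 = (-40 + G)/8 = -5 + G/8)
A = 33 (A = 8 + (1*5)*5 = 8 + 5*5 = 8 + 25 = 33)
O = 33
v(M) = 42 (v(M) = 9 + 33 = 42)
H(23, k) + √(v(21) - 1173) = (-5 + (⅛)*23) + √(42 - 1173) = (-5 + 23/8) + √(-1131) = -17/8 + I*√1131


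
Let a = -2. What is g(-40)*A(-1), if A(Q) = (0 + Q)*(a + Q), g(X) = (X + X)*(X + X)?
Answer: 19200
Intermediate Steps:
g(X) = 4*X² (g(X) = (2*X)*(2*X) = 4*X²)
A(Q) = Q*(-2 + Q) (A(Q) = (0 + Q)*(-2 + Q) = Q*(-2 + Q))
g(-40)*A(-1) = (4*(-40)²)*(-(-2 - 1)) = (4*1600)*(-1*(-3)) = 6400*3 = 19200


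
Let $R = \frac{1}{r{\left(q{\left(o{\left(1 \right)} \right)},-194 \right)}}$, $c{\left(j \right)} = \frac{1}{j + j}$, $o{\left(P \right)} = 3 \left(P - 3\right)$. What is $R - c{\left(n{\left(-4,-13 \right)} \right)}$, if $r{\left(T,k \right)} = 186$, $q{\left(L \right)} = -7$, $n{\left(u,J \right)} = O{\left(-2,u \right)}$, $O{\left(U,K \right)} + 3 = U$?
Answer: $\frac{49}{465} \approx 0.10538$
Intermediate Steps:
$O{\left(U,K \right)} = -3 + U$
$o{\left(P \right)} = -9 + 3 P$ ($o{\left(P \right)} = 3 \left(-3 + P\right) = -9 + 3 P$)
$n{\left(u,J \right)} = -5$ ($n{\left(u,J \right)} = -3 - 2 = -5$)
$c{\left(j \right)} = \frac{1}{2 j}$
$R = \frac{1}{186} \approx 0.0053763$
$R - c{\left(n{\left(-4,-13 \right)} \right)} = \frac{1}{186} - \frac{1}{2 \left(-5\right)} = \frac{1}{186} - \frac{1}{2} \left(- \frac{1}{5}\right) = \frac{1}{186} - - \frac{1}{10} = \frac{1}{186} + \frac{1}{10} = \frac{49}{465}$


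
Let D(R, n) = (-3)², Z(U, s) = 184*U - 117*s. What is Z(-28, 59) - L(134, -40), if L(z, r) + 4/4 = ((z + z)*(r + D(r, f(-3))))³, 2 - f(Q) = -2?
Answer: 573441942058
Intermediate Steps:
Z(U, s) = -117*s + 184*U
f(Q) = 4 (f(Q) = 2 - 1*(-2) = 2 + 2 = 4)
D(R, n) = 9
L(z, r) = -1 + 8*z³*(9 + r)³ (L(z, r) = -1 + ((z + z)*(r + 9))³ = -1 + ((2*z)*(9 + r))³ = -1 + (2*z*(9 + r))³ = -1 + 8*z³*(9 + r)³)
Z(-28, 59) - L(134, -40) = (-117*59 + 184*(-28)) - (-1 + 8*134³*(9 - 40)³) = (-6903 - 5152) - (-1 + 8*2406104*(-31)³) = -12055 - (-1 + 8*2406104*(-29791)) = -12055 - (-1 - 573441954112) = -12055 - 1*(-573441954113) = -12055 + 573441954113 = 573441942058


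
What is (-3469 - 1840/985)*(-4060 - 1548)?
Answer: 3834531688/197 ≈ 1.9465e+7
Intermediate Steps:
(-3469 - 1840/985)*(-4060 - 1548) = (-3469 - 1840*1/985)*(-5608) = (-3469 - 368/197)*(-5608) = -683761/197*(-5608) = 3834531688/197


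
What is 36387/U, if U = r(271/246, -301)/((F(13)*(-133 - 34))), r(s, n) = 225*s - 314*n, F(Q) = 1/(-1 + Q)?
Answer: -83047263/15540946 ≈ -5.3438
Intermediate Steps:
r(s, n) = -314*n + 225*s
U = -46622838/6847 (U = (-314*(-301) + 225*(271/246))/(((-133 - 34)/(-1 + 13))) = (94514 + 225*(271*(1/246)))/((-167/12)) = (94514 + 225*(271/246))/(((1/12)*(-167))) = (94514 + 20325/82)/(-167/12) = (7770473/82)*(-12/167) = -46622838/6847 ≈ -6809.2)
36387/U = 36387/(-46622838/6847) = 36387*(-6847/46622838) = -83047263/15540946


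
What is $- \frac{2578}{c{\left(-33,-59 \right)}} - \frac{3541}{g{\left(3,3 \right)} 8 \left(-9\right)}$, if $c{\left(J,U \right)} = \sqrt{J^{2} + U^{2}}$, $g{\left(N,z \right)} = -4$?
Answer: $- \frac{3541}{288} - \frac{1289 \sqrt{4570}}{2285} \approx -50.43$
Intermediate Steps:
$- \frac{2578}{c{\left(-33,-59 \right)}} - \frac{3541}{g{\left(3,3 \right)} 8 \left(-9\right)} = - \frac{2578}{\sqrt{\left(-33\right)^{2} + \left(-59\right)^{2}}} - \frac{3541}{\left(-4\right) 8 \left(-9\right)} = - \frac{2578}{\sqrt{1089 + 3481}} - \frac{3541}{\left(-32\right) \left(-9\right)} = - \frac{2578}{\sqrt{4570}} - \frac{3541}{288} = - 2578 \frac{\sqrt{4570}}{4570} - \frac{3541}{288} = - \frac{1289 \sqrt{4570}}{2285} - \frac{3541}{288} = - \frac{3541}{288} - \frac{1289 \sqrt{4570}}{2285}$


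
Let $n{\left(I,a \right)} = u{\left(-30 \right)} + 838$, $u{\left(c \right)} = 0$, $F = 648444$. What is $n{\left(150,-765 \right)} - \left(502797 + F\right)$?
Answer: $-1150403$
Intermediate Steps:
$n{\left(I,a \right)} = 838$ ($n{\left(I,a \right)} = 0 + 838 = 838$)
$n{\left(150,-765 \right)} - \left(502797 + F\right) = 838 - 1151241 = -1150403$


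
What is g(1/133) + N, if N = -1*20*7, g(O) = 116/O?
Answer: 15288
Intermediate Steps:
N = -140 (N = -20*7 = -140)
g(1/133) + N = 116/(1/133) - 140 = 116*133 - 140 = 15428 - 140 = 15288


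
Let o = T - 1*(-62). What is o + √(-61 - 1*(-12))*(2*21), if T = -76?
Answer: -14 + 294*I ≈ -14.0 + 294.0*I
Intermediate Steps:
o = -14 (o = -76 - 1*(-62) = -76 + 62 = -14)
o + √(-61 - 1*(-12))*(2*21) = -14 + √(-61 - 1*(-12))*(2*21) = -14 + √(-61 + 12)*42 = -14 + √(-49)*42 = -14 + (7*I)*42 = -14 + 294*I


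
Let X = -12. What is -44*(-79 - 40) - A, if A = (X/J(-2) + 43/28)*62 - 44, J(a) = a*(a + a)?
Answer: 73889/14 ≈ 5277.8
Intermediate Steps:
J(a) = 2*a**2 (J(a) = a*(2*a) = 2*a**2)
A = -585/14 (A = (-12/(2*(-2)**2) + 43/28)*62 - 44 = (-12/(2*4) + 43*(1/28))*62 - 44 = (-12/8 + 43/28)*62 - 44 = (-12*1/8 + 43/28)*62 - 44 = (-3/2 + 43/28)*62 - 44 = (1/28)*62 - 44 = 31/14 - 44 = -585/14 ≈ -41.786)
-44*(-79 - 40) - A = -44*(-79 - 40) - 1*(-585/14) = -44*(-119) + 585/14 = 5236 + 585/14 = 73889/14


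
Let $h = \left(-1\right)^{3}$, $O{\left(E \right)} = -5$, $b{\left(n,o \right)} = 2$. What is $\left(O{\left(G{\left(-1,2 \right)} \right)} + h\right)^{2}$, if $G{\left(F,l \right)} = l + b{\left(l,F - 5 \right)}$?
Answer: $36$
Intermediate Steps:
$G{\left(F,l \right)} = 2 + l$ ($G{\left(F,l \right)} = l + 2 = 2 + l$)
$h = -1$
$\left(O{\left(G{\left(-1,2 \right)} \right)} + h\right)^{2} = \left(-5 - 1\right)^{2} = \left(-6\right)^{2} = 36$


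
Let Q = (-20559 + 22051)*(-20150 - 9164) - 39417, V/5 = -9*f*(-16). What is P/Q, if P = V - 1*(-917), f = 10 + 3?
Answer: -10277/43775905 ≈ -0.00023476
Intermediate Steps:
f = 13
V = 9360 (V = 5*(-9*13*(-16)) = 5*(-117*(-16)) = 5*1872 = 9360)
P = 10277 (P = 9360 - 1*(-917) = 9360 + 917 = 10277)
Q = -43775905 (Q = 1492*(-29314) - 39417 = -43736488 - 39417 = -43775905)
P/Q = 10277/(-43775905) = 10277*(-1/43775905) = -10277/43775905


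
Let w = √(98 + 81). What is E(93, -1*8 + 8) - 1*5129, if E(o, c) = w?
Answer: -5129 + √179 ≈ -5115.6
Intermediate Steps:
w = √179 ≈ 13.379
E(o, c) = √179
E(93, -1*8 + 8) - 1*5129 = √179 - 1*5129 = √179 - 5129 = -5129 + √179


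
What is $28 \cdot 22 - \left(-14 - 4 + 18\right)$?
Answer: $616$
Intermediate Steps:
$28 \cdot 22 - \left(-14 - 4 + 18\right) = 616 + \left(\left(12 - 1\right) - \left(\left(-3 - 4\right) + 18\right)\right) = 616 + \left(11 - \left(-7 + 18\right)\right) = 616 + \left(11 - 11\right) = 616 + 0 = 616$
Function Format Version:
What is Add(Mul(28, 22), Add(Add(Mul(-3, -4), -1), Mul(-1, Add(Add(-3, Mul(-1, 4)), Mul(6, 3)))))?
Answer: 616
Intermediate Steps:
Add(Mul(28, 22), Add(Add(Mul(-3, -4), -1), Mul(-1, Add(Add(-3, Mul(-1, 4)), Mul(6, 3))))) = Add(616, Add(Add(12, -1), Mul(-1, Add(Add(-3, -4), 18)))) = Add(616, Add(11, Mul(-1, Add(-7, 18)))) = Add(616, Add(11, Mul(-1, 11))) = Add(616, Add(11, -11)) = Add(616, 0) = 616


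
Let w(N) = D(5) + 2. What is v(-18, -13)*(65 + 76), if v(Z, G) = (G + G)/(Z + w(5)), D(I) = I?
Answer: 3666/11 ≈ 333.27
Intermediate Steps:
w(N) = 7 (w(N) = 5 + 2 = 7)
v(Z, G) = 2*G/(7 + Z) (v(Z, G) = (G + G)/(Z + 7) = (2*G)/(7 + Z) = 2*G/(7 + Z))
v(-18, -13)*(65 + 76) = (2*(-13)/(7 - 18))*(65 + 76) = (2*(-13)/(-11))*141 = (2*(-13)*(-1/11))*141 = (26/11)*141 = 3666/11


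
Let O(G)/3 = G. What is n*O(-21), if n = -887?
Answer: 55881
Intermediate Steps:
O(G) = 3*G
n*O(-21) = -2661*(-21) = -887*(-63) = 55881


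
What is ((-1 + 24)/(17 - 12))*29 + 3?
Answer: 682/5 ≈ 136.40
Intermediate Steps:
((-1 + 24)/(17 - 12))*29 + 3 = (23/5)*29 + 3 = 667/5 + 3 = 682/5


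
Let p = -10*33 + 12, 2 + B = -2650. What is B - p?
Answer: -2334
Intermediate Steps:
B = -2652 (B = -2 - 2650 = -2652)
p = -318 (p = -330 + 12 = -318)
B - p = -2652 - 1*(-318) = -2652 + 318 = -2334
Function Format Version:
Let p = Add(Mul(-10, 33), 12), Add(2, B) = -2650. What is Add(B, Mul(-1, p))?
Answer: -2334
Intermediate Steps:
B = -2652 (B = Add(-2, -2650) = -2652)
p = -318 (p = Add(-330, 12) = -318)
Add(B, Mul(-1, p)) = Add(-2652, Mul(-1, -318)) = Add(-2652, 318) = -2334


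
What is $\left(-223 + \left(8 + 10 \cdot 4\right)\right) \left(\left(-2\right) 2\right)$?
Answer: $700$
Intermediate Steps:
$\left(-223 + \left(8 + 10 \cdot 4\right)\right) \left(\left(-2\right) 2\right) = \left(-223 + \left(8 + 40\right)\right) \left(-4\right) = \left(-223 + 48\right) \left(-4\right) = \left(-175\right) \left(-4\right) = 700$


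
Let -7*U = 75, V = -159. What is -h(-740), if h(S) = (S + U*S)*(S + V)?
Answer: 45237680/7 ≈ 6.4625e+6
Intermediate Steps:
U = -75/7 (U = -1/7*75 = -75/7 ≈ -10.714)
h(S) = -68*S*(-159 + S)/7 (h(S) = (S - 75*S/7)*(S - 159) = (-68*S/7)*(-159 + S) = -68*S*(-159 + S)/7)
-h(-740) = -68*(-740)*(159 - 1*(-740))/7 = -68*(-740)*(159 + 740)/7 = -68*(-740)*899/7 = -1*(-45237680/7) = 45237680/7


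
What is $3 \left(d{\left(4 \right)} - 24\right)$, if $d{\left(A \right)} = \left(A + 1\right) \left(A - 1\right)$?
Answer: $-27$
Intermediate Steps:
$d{\left(A \right)} = \left(1 + A\right) \left(-1 + A\right)$
$3 \left(d{\left(4 \right)} - 24\right) = 3 \left(\left(-1 + 4^{2}\right) - 24\right) = 3 \left(\left(-1 + 16\right) - 24\right) = 3 \left(15 - 24\right) = 3 \left(-9\right) = -27$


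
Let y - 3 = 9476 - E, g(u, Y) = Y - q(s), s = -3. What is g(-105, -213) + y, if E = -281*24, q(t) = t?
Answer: 16013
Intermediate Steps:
g(u, Y) = 3 + Y (g(u, Y) = Y - 1*(-3) = Y + 3 = 3 + Y)
E = -6744
y = 16223 (y = 3 + (9476 - 1*(-6744)) = 3 + (9476 + 6744) = 3 + 16220 = 16223)
g(-105, -213) + y = (3 - 213) + 16223 = -210 + 16223 = 16013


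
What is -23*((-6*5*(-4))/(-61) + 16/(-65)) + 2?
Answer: 209778/3965 ≈ 52.907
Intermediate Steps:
-23*((-6*5*(-4))/(-61) + 16/(-65)) + 2 = -23*((-2*15*(-4))*(-1/61) + 16*(-1/65)) + 2 = -23*(-30*(-4)*(-1/61) - 16/65) + 2 = -23*(120*(-1/61) - 16/65) + 2 = -23*(-120/61 - 16/65) + 2 = -23*(-8776/3965) + 2 = 201848/3965 + 2 = 209778/3965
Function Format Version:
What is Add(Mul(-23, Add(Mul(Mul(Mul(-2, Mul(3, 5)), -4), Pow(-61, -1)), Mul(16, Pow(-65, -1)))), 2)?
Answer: Rational(209778, 3965) ≈ 52.907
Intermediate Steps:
Add(Mul(-23, Add(Mul(Mul(Mul(-2, Mul(3, 5)), -4), Pow(-61, -1)), Mul(16, Pow(-65, -1)))), 2) = Add(Mul(-23, Add(Mul(Mul(Mul(-2, 15), -4), Rational(-1, 61)), Mul(16, Rational(-1, 65)))), 2) = Add(Mul(-23, Add(Mul(Mul(-30, -4), Rational(-1, 61)), Rational(-16, 65))), 2) = Add(Mul(-23, Add(Mul(120, Rational(-1, 61)), Rational(-16, 65))), 2) = Add(Mul(-23, Add(Rational(-120, 61), Rational(-16, 65))), 2) = Add(Mul(-23, Rational(-8776, 3965)), 2) = Add(Rational(201848, 3965), 2) = Rational(209778, 3965)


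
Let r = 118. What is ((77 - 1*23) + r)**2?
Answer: 29584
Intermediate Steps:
((77 - 1*23) + r)**2 = ((77 - 1*23) + 118)**2 = ((77 - 23) + 118)**2 = (54 + 118)**2 = 172**2 = 29584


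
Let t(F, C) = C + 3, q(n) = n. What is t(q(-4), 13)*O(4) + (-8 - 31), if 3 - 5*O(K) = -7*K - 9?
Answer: 89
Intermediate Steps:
t(F, C) = 3 + C
O(K) = 12/5 + 7*K/5 (O(K) = ⅗ - (-7*K - 9)/5 = ⅗ - (-9 - 7*K)/5 = ⅗ + (9/5 + 7*K/5) = 12/5 + 7*K/5)
t(q(-4), 13)*O(4) + (-8 - 31) = (3 + 13)*(12/5 + (7/5)*4) + (-8 - 31) = 16*(12/5 + 28/5) - 39 = 16*8 - 39 = 128 - 39 = 89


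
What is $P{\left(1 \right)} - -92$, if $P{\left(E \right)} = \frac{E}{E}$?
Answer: $93$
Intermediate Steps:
$P{\left(E \right)} = 1$
$P{\left(1 \right)} - -92 = 1 - -92 = 1 + 92 = 93$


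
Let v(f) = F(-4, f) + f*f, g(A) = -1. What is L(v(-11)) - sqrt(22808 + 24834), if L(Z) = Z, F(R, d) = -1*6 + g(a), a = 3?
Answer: 114 - sqrt(47642) ≈ -104.27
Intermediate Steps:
F(R, d) = -7 (F(R, d) = -1*6 - 1 = -6 - 1 = -7)
v(f) = -7 + f**2 (v(f) = -7 + f*f = -7 + f**2)
L(v(-11)) - sqrt(22808 + 24834) = (-7 + (-11)**2) - sqrt(22808 + 24834) = (-7 + 121) - sqrt(47642) = 114 - sqrt(47642)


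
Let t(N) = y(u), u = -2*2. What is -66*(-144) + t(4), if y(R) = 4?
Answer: 9508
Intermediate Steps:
u = -4
t(N) = 4
-66*(-144) + t(4) = -66*(-144) + 4 = 9504 + 4 = 9508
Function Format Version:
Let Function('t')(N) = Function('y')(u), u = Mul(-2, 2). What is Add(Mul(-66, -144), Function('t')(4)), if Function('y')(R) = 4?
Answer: 9508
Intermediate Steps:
u = -4
Function('t')(N) = 4
Add(Mul(-66, -144), Function('t')(4)) = Add(Mul(-66, -144), 4) = Add(9504, 4) = 9508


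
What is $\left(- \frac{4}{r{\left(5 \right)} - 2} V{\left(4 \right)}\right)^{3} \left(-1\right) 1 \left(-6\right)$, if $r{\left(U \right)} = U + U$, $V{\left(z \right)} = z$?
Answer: $-48$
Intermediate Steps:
$r{\left(U \right)} = 2 U$
$\left(- \frac{4}{r{\left(5 \right)} - 2} V{\left(4 \right)}\right)^{3} \left(-1\right) 1 \left(-6\right) = \left(- \frac{4}{2 \cdot 5 - 2} \cdot 4\right)^{3} \left(-1\right) 1 \left(-6\right) = \left(- \frac{4}{10 - 2} \cdot 4\right)^{3} \left(\left(-1\right) \left(-6\right)\right) = \left(- \frac{4}{8} \cdot 4\right)^{3} \cdot 6 = \left(\left(-4\right) \frac{1}{8} \cdot 4\right)^{3} \cdot 6 = \left(\left(- \frac{1}{2}\right) 4\right)^{3} \cdot 6 = \left(-2\right)^{3} \cdot 6 = \left(-8\right) 6 = -48$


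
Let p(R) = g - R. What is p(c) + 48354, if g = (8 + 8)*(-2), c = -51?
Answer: 48373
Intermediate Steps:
g = -32 (g = 16*(-2) = -32)
p(R) = -32 - R
p(c) + 48354 = (-32 - 1*(-51)) + 48354 = (-32 + 51) + 48354 = 19 + 48354 = 48373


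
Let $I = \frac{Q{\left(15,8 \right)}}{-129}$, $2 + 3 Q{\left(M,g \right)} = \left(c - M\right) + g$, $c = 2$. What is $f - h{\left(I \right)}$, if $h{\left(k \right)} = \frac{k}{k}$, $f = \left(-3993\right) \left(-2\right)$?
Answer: $7985$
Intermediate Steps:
$f = 7986$
$Q{\left(M,g \right)} = - \frac{M}{3} + \frac{g}{3}$ ($Q{\left(M,g \right)} = - \frac{2}{3} + \frac{\left(2 - M\right) + g}{3} = - \frac{2}{3} + \frac{2 + g - M}{3} = - \frac{2}{3} + \left(\frac{2}{3} - \frac{M}{3} + \frac{g}{3}\right) = - \frac{M}{3} + \frac{g}{3}$)
$I = \frac{7}{387}$ ($I = \frac{\left(- \frac{1}{3}\right) 15 + \frac{1}{3} \cdot 8}{-129} = \left(-5 + \frac{8}{3}\right) \left(- \frac{1}{129}\right) = \left(- \frac{7}{3}\right) \left(- \frac{1}{129}\right) = \frac{7}{387} \approx 0.018088$)
$h{\left(k \right)} = 1$
$f - h{\left(I \right)} = 7986 - 1 = 7985$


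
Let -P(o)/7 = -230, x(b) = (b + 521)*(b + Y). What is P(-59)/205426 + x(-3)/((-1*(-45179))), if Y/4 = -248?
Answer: -52902938235/4640470627 ≈ -11.400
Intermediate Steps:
Y = -992 (Y = 4*(-248) = -992)
x(b) = (-992 + b)*(521 + b) (x(b) = (b + 521)*(b - 992) = (521 + b)*(-992 + b) = (-992 + b)*(521 + b))
P(o) = 1610 (P(o) = -7*(-230) = 1610)
P(-59)/205426 + x(-3)/((-1*(-45179))) = 1610/205426 + (-516832 + (-3)² - 471*(-3))/((-1*(-45179))) = 1610*(1/205426) + (-516832 + 9 + 1413)/45179 = 805/102713 - 515410*1/45179 = 805/102713 - 515410/45179 = -52902938235/4640470627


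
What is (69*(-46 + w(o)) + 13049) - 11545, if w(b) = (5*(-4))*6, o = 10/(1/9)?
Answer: -9950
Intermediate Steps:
o = 90 (o = 10/(⅑) = 10*9 = 90)
w(b) = -120 (w(b) = -20*6 = -120)
(69*(-46 + w(o)) + 13049) - 11545 = (69*(-46 - 120) + 13049) - 11545 = (69*(-166) + 13049) - 11545 = (-11454 + 13049) - 11545 = 1595 - 11545 = -9950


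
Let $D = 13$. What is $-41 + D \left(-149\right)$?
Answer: $-1978$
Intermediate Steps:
$-41 + D \left(-149\right) = -41 + 13 \left(-149\right) = -41 - 1937 = -1978$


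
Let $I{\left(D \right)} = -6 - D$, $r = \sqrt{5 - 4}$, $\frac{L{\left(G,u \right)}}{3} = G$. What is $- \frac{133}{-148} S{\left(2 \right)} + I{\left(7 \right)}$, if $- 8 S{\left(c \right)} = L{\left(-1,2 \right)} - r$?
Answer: $- \frac{3715}{296} \approx -12.551$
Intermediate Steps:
$L{\left(G,u \right)} = 3 G$
$r = 1$ ($r = \sqrt{1} = 1$)
$S{\left(c \right)} = \frac{1}{2}$ ($S{\left(c \right)} = - \frac{3 \left(-1\right) - 1}{8} = - \frac{-3 - 1}{8} = \left(- \frac{1}{8}\right) \left(-4\right) = \frac{1}{2}$)
$- \frac{133}{-148} S{\left(2 \right)} + I{\left(7 \right)} = - \frac{133}{-148} \cdot \frac{1}{2} - 13 = \left(-133\right) \left(- \frac{1}{148}\right) \frac{1}{2} - 13 = \frac{133}{148} \cdot \frac{1}{2} - 13 = \frac{133}{296} - 13 = - \frac{3715}{296}$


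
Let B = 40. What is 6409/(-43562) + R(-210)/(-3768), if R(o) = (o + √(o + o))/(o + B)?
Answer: -68574951/465067912 + I*√105/320280 ≈ -0.14745 + 3.1994e-5*I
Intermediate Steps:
R(o) = (o + √2*√o)/(40 + o) (R(o) = (o + √(o + o))/(o + 40) = (o + √(2*o))/(40 + o) = (o + √2*√o)/(40 + o))
6409/(-43562) + R(-210)/(-3768) = 6409/(-43562) + ((-210 + √2*√(-210))/(40 - 210))/(-3768) = 6409*(-1/43562) + ((-210 + √2*(I*√210))/(-170))*(-1/3768) = -6409/43562 - (-210 + 2*I*√105)/170*(-1/3768) = -6409/43562 + (21/17 - I*√105/85)*(-1/3768) = -6409/43562 + (-7/21352 + I*√105/320280) = -68574951/465067912 + I*√105/320280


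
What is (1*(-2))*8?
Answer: -16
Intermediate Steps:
(1*(-2))*8 = -2*8 = -16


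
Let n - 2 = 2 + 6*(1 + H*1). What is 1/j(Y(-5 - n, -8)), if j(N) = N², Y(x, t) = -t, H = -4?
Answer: 1/64 ≈ 0.015625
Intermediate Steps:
n = -14 (n = 2 + (2 + 6*(1 - 4*1)) = 2 + (2 + 6*(1 - 4)) = 2 + (2 + 6*(-3)) = 2 + (2 - 18) = 2 - 16 = -14)
1/j(Y(-5 - n, -8)) = 1/((-1*(-8))²) = 1/(8²) = 1/64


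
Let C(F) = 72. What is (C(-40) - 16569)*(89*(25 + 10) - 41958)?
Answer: 640792971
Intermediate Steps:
(C(-40) - 16569)*(89*(25 + 10) - 41958) = (72 - 16569)*(89*(25 + 10) - 41958) = -16497*(89*35 - 41958) = -16497*(3115 - 41958) = -16497*(-38843) = 640792971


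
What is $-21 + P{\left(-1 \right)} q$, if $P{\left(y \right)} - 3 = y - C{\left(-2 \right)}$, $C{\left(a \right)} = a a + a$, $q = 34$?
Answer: $-21$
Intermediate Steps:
$C{\left(a \right)} = a + a^{2}$ ($C{\left(a \right)} = a^{2} + a = a + a^{2}$)
$P{\left(y \right)} = 1 + y$ ($P{\left(y \right)} = 3 + \left(y - - 2 \left(1 - 2\right)\right) = 3 + \left(y - \left(-2\right) \left(-1\right)\right) = 3 + \left(y - 2\right) = 3 + \left(-2 + y\right) = 1 + y$)
$-21 + P{\left(-1 \right)} q = -21 + \left(1 - 1\right) 34 = -21 + 0 \cdot 34 = -21 + 0 = -21$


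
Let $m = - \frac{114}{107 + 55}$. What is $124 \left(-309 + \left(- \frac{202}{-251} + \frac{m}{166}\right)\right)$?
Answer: $- \frac{21496568266}{562491} \approx -38217.0$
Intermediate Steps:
$m = - \frac{19}{27}$ ($m = - \frac{114}{162} = \left(-114\right) \frac{1}{162} = - \frac{19}{27} \approx -0.7037$)
$124 \left(-309 + \left(- \frac{202}{-251} + \frac{m}{166}\right)\right) = 124 \left(-309 - \left(- \frac{202}{251} + \frac{19}{4482}\right)\right) = 124 \left(-309 - - \frac{900595}{1124982}\right) = 124 \left(-309 + \left(\frac{202}{251} - \frac{19}{4482}\right)\right) = 124 \left(-309 + \frac{900595}{1124982}\right) = 124 \left(- \frac{346718843}{1124982}\right) = - \frac{21496568266}{562491}$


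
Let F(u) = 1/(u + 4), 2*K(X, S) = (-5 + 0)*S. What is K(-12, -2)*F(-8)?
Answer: -5/4 ≈ -1.2500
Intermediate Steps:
K(X, S) = -5*S/2 (K(X, S) = ((-5 + 0)*S)/2 = (-5*S)/2 = -5*S/2)
F(u) = 1/(4 + u)
K(-12, -2)*F(-8) = (-5/2*(-2))/(4 - 8) = 5/(-4) = 5*(-¼) = -5/4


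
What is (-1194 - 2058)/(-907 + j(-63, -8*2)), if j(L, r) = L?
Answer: 1626/485 ≈ 3.3526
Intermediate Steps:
(-1194 - 2058)/(-907 + j(-63, -8*2)) = (-1194 - 2058)/(-907 - 63) = -3252/(-970) = -3252*(-1/970) = 1626/485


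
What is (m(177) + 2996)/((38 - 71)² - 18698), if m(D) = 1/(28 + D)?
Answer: -614181/3609845 ≈ -0.17014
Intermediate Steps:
(m(177) + 2996)/((38 - 71)² - 18698) = (1/(28 + 177) + 2996)/((38 - 71)² - 18698) = (1/205 + 2996)/((-33)² - 18698) = (1/205 + 2996)/(1089 - 18698) = (614181/205)/(-17609) = (614181/205)*(-1/17609) = -614181/3609845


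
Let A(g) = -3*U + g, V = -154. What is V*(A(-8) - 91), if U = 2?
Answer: 16170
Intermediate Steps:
A(g) = -6 + g (A(g) = -3*2 + g = -6 + g)
V*(A(-8) - 91) = -154*((-6 - 8) - 91) = -154*(-14 - 91) = -154*(-105) = 16170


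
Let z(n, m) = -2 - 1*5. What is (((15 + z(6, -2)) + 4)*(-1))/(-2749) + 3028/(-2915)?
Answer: -8288992/8013335 ≈ -1.0344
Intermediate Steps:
z(n, m) = -7 (z(n, m) = -2 - 5 = -7)
(((15 + z(6, -2)) + 4)*(-1))/(-2749) + 3028/(-2915) = (((15 - 7) + 4)*(-1))/(-2749) + 3028/(-2915) = ((8 + 4)*(-1))*(-1/2749) + 3028*(-1/2915) = (12*(-1))*(-1/2749) - 3028/2915 = -12*(-1/2749) - 3028/2915 = 12/2749 - 3028/2915 = -8288992/8013335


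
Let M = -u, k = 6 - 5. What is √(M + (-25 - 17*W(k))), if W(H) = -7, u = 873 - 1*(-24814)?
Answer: I*√25593 ≈ 159.98*I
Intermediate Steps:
u = 25687 (u = 873 + 24814 = 25687)
k = 1
M = -25687 (M = -1*25687 = -25687)
√(M + (-25 - 17*W(k))) = √(-25687 + (-25 - 17*(-7))) = √(-25687 + (-25 + 119)) = √(-25687 + 94) = √(-25593) = I*√25593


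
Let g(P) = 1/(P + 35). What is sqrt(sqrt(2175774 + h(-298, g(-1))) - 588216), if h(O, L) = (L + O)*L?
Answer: sqrt(-679977696 + 102*sqrt(279464957))/34 ≈ 765.99*I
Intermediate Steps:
g(P) = 1/(35 + P)
h(O, L) = L*(L + O)
sqrt(sqrt(2175774 + h(-298, g(-1))) - 588216) = sqrt(sqrt(2175774 + (1/(35 - 1) - 298)/(35 - 1)) - 588216) = sqrt(sqrt(2175774 + (1/34 - 298)/34) - 588216) = sqrt(sqrt(2175774 + (1/34)*(-10131/34)) - 588216) = sqrt(sqrt(2175774 - 10131/1156) - 588216) = sqrt(sqrt(2515184613/1156) - 588216) = sqrt(3*sqrt(279464957)/34 - 588216) = sqrt(-588216 + 3*sqrt(279464957)/34)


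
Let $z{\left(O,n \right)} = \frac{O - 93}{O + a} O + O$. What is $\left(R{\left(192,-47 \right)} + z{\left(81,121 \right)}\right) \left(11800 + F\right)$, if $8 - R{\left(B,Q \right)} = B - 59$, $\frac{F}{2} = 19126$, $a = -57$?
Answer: $-4229394$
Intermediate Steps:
$F = 38252$ ($F = 2 \cdot 19126 = 38252$)
$z{\left(O,n \right)} = O + \frac{O \left(-93 + O\right)}{-57 + O}$ ($z{\left(O,n \right)} = \frac{O - 93}{O - 57} O + O = \frac{-93 + O}{-57 + O} O + O = \frac{O \left(-93 + O\right)}{-57 + O} + O = O + \frac{O \left(-93 + O\right)}{-57 + O}$)
$R{\left(B,Q \right)} = 67 - B$ ($R{\left(B,Q \right)} = 8 - \left(B - 59\right) = 8 - \left(-59 + B\right) = 67 - B$)
$\left(R{\left(192,-47 \right)} + z{\left(81,121 \right)}\right) \left(11800 + F\right) = \left(\left(67 - 192\right) + 2 \cdot 81 \frac{1}{-57 + 81} \left(-75 + 81\right)\right) \left(11800 + 38252\right) = \left(\left(67 - 192\right) + 2 \cdot 81 \cdot \frac{1}{24} \cdot 6\right) 50052 = \left(-125 + 2 \cdot 81 \cdot \frac{1}{24} \cdot 6\right) 50052 = \left(-125 + \frac{81}{2}\right) 50052 = \left(- \frac{169}{2}\right) 50052 = -4229394$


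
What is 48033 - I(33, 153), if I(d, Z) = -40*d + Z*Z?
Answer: 25944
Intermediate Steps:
I(d, Z) = Z² - 40*d (I(d, Z) = -40*d + Z² = Z² - 40*d)
48033 - I(33, 153) = 48033 - (153² - 40*33) = 48033 - (23409 - 1320) = 48033 - 1*22089 = 48033 - 22089 = 25944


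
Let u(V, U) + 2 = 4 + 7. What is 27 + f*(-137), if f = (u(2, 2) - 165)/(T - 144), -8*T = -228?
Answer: -12169/77 ≈ -158.04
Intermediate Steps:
T = 57/2 (T = -⅛*(-228) = 57/2 ≈ 28.500)
u(V, U) = 9 (u(V, U) = -2 + (4 + 7) = -2 + 11 = 9)
f = 104/77 (f = (9 - 165)/(57/2 - 144) = -156/(-231/2) = -156*(-2/231) = 104/77 ≈ 1.3506)
27 + f*(-137) = 27 + (104/77)*(-137) = 27 - 14248/77 = -12169/77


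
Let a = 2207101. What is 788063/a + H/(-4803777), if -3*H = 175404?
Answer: 3914723695219/10602421020477 ≈ 0.36923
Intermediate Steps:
H = -58468 (H = -1/3*175404 = -58468)
788063/a + H/(-4803777) = 788063/2207101 - 58468/(-4803777) = 788063*(1/2207101) - 58468*(-1/4803777) = 788063/2207101 + 58468/4803777 = 3914723695219/10602421020477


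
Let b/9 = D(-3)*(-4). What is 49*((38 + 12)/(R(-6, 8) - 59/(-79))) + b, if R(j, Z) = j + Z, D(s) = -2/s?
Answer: 26906/31 ≈ 867.94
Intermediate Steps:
R(j, Z) = Z + j
b = -24 (b = 9*(-2/(-3)*(-4)) = 9*(-2*(-⅓)*(-4)) = 9*((⅔)*(-4)) = 9*(-8/3) = -24)
49*((38 + 12)/(R(-6, 8) - 59/(-79))) + b = 49*((38 + 12)/((8 - 6) - 59/(-79))) - 24 = 49*(50/(2 - 59*(-1/79))) - 24 = 49*(50/(2 + 59/79)) - 24 = 49*(50/(217/79)) - 24 = 49*(50*(79/217)) - 24 = 49*(3950/217) - 24 = 27650/31 - 24 = 26906/31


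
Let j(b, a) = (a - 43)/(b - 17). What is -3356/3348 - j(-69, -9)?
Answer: -57839/35991 ≈ -1.6070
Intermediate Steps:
j(b, a) = (-43 + a)/(-17 + b)
-3356/3348 - j(-69, -9) = -3356/3348 - (-43 - 9)/(-17 - 69) = -3356*1/3348 - (-52)/(-86) = -839/837 - (-1)*(-52)/86 = -839/837 - 1*26/43 = -839/837 - 26/43 = -57839/35991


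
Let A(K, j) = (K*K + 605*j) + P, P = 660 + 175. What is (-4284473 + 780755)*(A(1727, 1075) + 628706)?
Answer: -14934405270510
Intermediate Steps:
P = 835
A(K, j) = 835 + K² + 605*j (A(K, j) = (K*K + 605*j) + 835 = (K² + 605*j) + 835 = 835 + K² + 605*j)
(-4284473 + 780755)*(A(1727, 1075) + 628706) = (-4284473 + 780755)*((835 + 1727² + 605*1075) + 628706) = -3503718*((835 + 2982529 + 650375) + 628706) = -3503718*(3633739 + 628706) = -3503718*4262445 = -14934405270510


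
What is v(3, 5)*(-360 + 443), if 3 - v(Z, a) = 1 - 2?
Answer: 332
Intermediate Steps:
v(Z, a) = 4 (v(Z, a) = 3 - (1 - 2) = 3 - 1*(-1) = 3 + 1 = 4)
v(3, 5)*(-360 + 443) = 4*(-360 + 443) = 4*83 = 332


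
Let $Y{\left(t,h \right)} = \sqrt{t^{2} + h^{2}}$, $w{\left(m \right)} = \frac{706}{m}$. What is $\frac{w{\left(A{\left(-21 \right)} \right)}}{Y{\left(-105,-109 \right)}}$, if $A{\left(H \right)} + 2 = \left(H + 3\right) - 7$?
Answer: $- \frac{353 \sqrt{22906}}{309231} \approx -0.17277$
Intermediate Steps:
$A{\left(H \right)} = -6 + H$ ($A{\left(H \right)} = -2 + \left(\left(H + 3\right) - 7\right) = -2 + \left(\left(3 + H\right) - 7\right) = -2 + \left(-4 + H\right) = -6 + H$)
$Y{\left(t,h \right)} = \sqrt{h^{2} + t^{2}}$
$\frac{w{\left(A{\left(-21 \right)} \right)}}{Y{\left(-105,-109 \right)}} = \frac{706 \frac{1}{-6 - 21}}{\sqrt{\left(-109\right)^{2} + \left(-105\right)^{2}}} = \frac{706 \frac{1}{-27}}{\sqrt{11881 + 11025}} = \frac{706 \left(- \frac{1}{27}\right)}{\sqrt{22906}} = - \frac{706 \frac{\sqrt{22906}}{22906}}{27} = - \frac{353 \sqrt{22906}}{309231}$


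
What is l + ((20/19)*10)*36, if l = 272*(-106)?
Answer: -540608/19 ≈ -28453.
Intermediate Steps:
l = -28832
l + ((20/19)*10)*36 = -28832 + ((20/19)*10)*36 = -28832 + (200/19)*36 = -28832 + 7200/19 = -540608/19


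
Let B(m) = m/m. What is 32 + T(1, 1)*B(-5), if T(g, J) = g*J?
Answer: 33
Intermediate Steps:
T(g, J) = J*g
B(m) = 1
32 + T(1, 1)*B(-5) = 32 + (1*1)*1 = 32 + 1*1 = 32 + 1 = 33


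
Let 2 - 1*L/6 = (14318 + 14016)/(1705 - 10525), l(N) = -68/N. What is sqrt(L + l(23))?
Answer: sqrt(165158745)/2415 ≈ 5.3215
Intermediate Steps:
L = 22987/735 (L = 12 - 6*(14318 + 14016)/(1705 - 10525) = 12 - 170004/(-8820) = 12 - 170004*(-1)/8820 = 12 - 6*(-14167/4410) = 12 + 14167/735 = 22987/735 ≈ 31.275)
sqrt(L + l(23)) = sqrt(22987/735 - 68/23) = sqrt(478721/16905) = sqrt(165158745)/2415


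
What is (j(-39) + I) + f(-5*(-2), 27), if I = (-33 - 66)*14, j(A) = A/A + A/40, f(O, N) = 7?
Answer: -55159/40 ≈ -1379.0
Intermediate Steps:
j(A) = 1 + A/40 (j(A) = 1 + A*(1/40) = 1 + A/40)
I = -1386 (I = -99*14 = -1386)
(j(-39) + I) + f(-5*(-2), 27) = ((1 + (1/40)*(-39)) - 1386) + 7 = ((1 - 39/40) - 1386) + 7 = (1/40 - 1386) + 7 = -55439/40 + 7 = -55159/40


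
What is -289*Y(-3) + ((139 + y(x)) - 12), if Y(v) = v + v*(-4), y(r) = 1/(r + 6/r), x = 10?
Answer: -131117/53 ≈ -2473.9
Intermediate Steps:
Y(v) = -3*v (Y(v) = v - 4*v = -3*v)
-289*Y(-3) + ((139 + y(x)) - 12) = -(-867)*(-3) + ((139 + 10/(6 + 10**2)) - 12) = -289*9 + ((139 + 10/(6 + 100)) - 12) = -2601 + ((139 + 10/106) - 12) = -2601 + ((139 + 10*(1/106)) - 12) = -2601 + ((139 + 5/53) - 12) = -2601 + (7372/53 - 12) = -2601 + 6736/53 = -131117/53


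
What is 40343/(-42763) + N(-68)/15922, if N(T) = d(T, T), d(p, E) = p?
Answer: -322624565/340436243 ≈ -0.94768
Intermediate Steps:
N(T) = T
40343/(-42763) + N(-68)/15922 = 40343/(-42763) - 68/15922 = 40343*(-1/42763) - 68*1/15922 = -40343/42763 - 34/7961 = -322624565/340436243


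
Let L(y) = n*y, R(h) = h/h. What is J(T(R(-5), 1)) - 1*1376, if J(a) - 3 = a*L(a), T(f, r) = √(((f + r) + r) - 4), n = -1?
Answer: -1372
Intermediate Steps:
R(h) = 1
T(f, r) = √(-4 + f + 2*r) (T(f, r) = √((f + 2*r) - 4) = √(-4 + f + 2*r))
L(y) = -y
J(a) = 3 - a² (J(a) = 3 + a*(-a) = 3 - a²)
J(T(R(-5), 1)) - 1*1376 = (3 - (√(-4 + 1 + 2*1))²) - 1*1376 = (3 - (√(-4 + 1 + 2))²) - 1376 = (3 - (√(-1))²) - 1376 = (3 - I²) - 1376 = (3 - 1*(-1)) - 1376 = (3 + 1) - 1376 = 4 - 1376 = -1372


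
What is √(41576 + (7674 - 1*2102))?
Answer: 2*√11787 ≈ 217.14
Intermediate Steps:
√(41576 + (7674 - 1*2102)) = √(41576 + (7674 - 2102)) = √(41576 + 5572) = √47148 = 2*√11787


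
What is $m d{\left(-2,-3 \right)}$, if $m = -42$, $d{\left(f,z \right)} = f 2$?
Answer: $168$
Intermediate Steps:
$d{\left(f,z \right)} = 2 f$
$m d{\left(-2,-3 \right)} = - 42 \cdot 2 \left(-2\right) = \left(-42\right) \left(-4\right) = 168$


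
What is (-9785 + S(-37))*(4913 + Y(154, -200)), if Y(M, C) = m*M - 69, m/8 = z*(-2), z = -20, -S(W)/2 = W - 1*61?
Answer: -518995036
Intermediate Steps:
S(W) = 122 - 2*W (S(W) = -2*(W - 1*61) = -2*(W - 61) = -2*(-61 + W) = 122 - 2*W)
m = 320 (m = 8*(-20*(-2)) = 8*40 = 320)
Y(M, C) = -69 + 320*M (Y(M, C) = 320*M - 69 = -69 + 320*M)
(-9785 + S(-37))*(4913 + Y(154, -200)) = (-9785 + (122 - 2*(-37)))*(4913 + (-69 + 320*154)) = (-9785 + (122 + 74))*(4913 + (-69 + 49280)) = (-9785 + 196)*(4913 + 49211) = -9589*54124 = -518995036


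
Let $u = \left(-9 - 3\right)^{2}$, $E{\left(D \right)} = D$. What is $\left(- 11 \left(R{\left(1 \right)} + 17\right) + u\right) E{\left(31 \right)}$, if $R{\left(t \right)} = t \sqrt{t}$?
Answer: $-1674$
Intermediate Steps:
$R{\left(t \right)} = t^{\frac{3}{2}}$
$u = 144$ ($u = \left(-12\right)^{2} = 144$)
$\left(- 11 \left(R{\left(1 \right)} + 17\right) + u\right) E{\left(31 \right)} = \left(- 11 \left(1^{\frac{3}{2}} + 17\right) + 144\right) 31 = \left(- 11 \left(1 + 17\right) + 144\right) 31 = \left(\left(-11\right) 18 + 144\right) 31 = \left(-198 + 144\right) 31 = \left(-54\right) 31 = -1674$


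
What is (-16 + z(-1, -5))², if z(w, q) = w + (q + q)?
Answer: 729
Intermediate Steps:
z(w, q) = w + 2*q
(-16 + z(-1, -5))² = (-16 + (-1 + 2*(-5)))² = (-16 + (-1 - 10))² = (-16 - 11)² = (-27)² = 729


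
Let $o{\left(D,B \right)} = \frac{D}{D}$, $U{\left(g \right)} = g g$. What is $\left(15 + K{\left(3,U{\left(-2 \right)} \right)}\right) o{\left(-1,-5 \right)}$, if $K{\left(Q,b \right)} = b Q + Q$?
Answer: $30$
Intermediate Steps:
$U{\left(g \right)} = g^{2}$
$K{\left(Q,b \right)} = Q + Q b$ ($K{\left(Q,b \right)} = Q b + Q = Q + Q b$)
$o{\left(D,B \right)} = 1$
$\left(15 + K{\left(3,U{\left(-2 \right)} \right)}\right) o{\left(-1,-5 \right)} = \left(15 + 3 \left(1 + \left(-2\right)^{2}\right)\right) 1 = \left(15 + 3 \left(1 + 4\right)\right) 1 = \left(15 + 3 \cdot 5\right) 1 = \left(15 + 15\right) 1 = 30 \cdot 1 = 30$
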